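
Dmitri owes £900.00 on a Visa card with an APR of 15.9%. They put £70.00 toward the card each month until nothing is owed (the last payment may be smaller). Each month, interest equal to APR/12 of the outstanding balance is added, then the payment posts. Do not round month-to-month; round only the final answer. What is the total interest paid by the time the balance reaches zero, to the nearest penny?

£93.25

Monthly rate r = 15.9%/12 = 1.325% = 0.01325.
Payoff takes n = ⌈−ln(1 − rB₀/P)/ln(1+r)⌉ = ⌈14.188⌉ = 15 payments; the last is £13.25.
Total paid = 14·£70.00 + £13.25 = £993.25.
Total interest = total paid − principal = £993.25 − £900.00 = £93.25.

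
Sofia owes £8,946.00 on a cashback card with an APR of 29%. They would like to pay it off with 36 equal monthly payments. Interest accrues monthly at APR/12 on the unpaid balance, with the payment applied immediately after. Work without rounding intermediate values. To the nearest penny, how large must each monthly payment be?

Monthly rate r = 29%/12 = 2.41667% = 0.0241667.
Level-payment amortization: P = B₀·r / (1 − (1+r)^(−n)) = 8946.00·0.0241667 / (1 − 1.02417^(−36)).
Denominator 1 − (1+r)^(−36) = 0.576691417.
P = 216.195 / 0.576691417 ≈ 374.89.

£374.89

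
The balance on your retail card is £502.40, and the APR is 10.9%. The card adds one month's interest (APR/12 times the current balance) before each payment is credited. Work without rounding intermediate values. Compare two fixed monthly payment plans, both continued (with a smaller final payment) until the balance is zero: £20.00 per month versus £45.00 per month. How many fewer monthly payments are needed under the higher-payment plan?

17 fewer payments

Monthly rate r = 10.9%/12 = 0.908333% = 0.00908333.
At £20.00/mo: n = ⌈−ln(1 − rB₀/P)/ln(1+r)⌉ = 29 payments (last £12.87); total interest = total paid − £502.40 = £70.47.
At £45.00/mo: 12 payments (last £37.17); total interest £29.77.
Payments saved = 29 − 12 = 17.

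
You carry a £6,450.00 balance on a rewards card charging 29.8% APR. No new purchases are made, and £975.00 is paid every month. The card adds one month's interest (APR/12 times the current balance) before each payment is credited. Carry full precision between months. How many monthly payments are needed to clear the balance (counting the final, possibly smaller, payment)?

Monthly rate r = 29.8%/12 = 2.48333% = 0.0248333.
Recurrence: B ← B·(1+r) − £975.00.
Month 1: interest £160.17; balance after payment £5,635.18.
Month 2: interest £139.94; balance after payment £4,800.12.
Closed form: n = −ln(1 − rB₀/P)/ln(1+r) = −ln(0.83572)/ln(1.02483) ≈ 7.316, so the balance reaches zero during payment 8.

8 payments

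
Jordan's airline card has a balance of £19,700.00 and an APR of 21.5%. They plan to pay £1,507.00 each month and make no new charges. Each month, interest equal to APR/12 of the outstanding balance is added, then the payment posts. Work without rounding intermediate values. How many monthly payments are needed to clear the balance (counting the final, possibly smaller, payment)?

16 months

Monthly rate r = 21.5%/12 = 1.79167% = 0.0179167.
Recurrence: B ← B·(1+r) − £1,507.00.
Month 1: interest £352.96; balance after payment £18,545.96.
Month 2: interest £332.28; balance after payment £17,371.24.
Closed form: n = −ln(1 − rB₀/P)/ln(1+r) = −ln(0.76579)/ln(1.01792) ≈ 15.027, so the balance reaches zero during payment 16.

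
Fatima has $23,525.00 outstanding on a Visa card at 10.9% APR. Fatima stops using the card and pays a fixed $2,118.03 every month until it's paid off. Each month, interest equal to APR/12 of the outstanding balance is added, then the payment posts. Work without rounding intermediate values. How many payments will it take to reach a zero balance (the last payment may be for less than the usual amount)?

Monthly rate r = 10.9%/12 = 0.908333% = 0.00908333.
Recurrence: B ← B·(1+r) − $2,118.03.
Month 1: interest $213.69; balance after payment $21,620.66.
Month 2: interest $196.39; balance after payment $19,699.01.
Closed form: n = −ln(1 − rB₀/P)/ln(1+r) = −ln(0.89911)/ln(1.00908) ≈ 11.761, so the balance reaches zero during payment 12.

12 months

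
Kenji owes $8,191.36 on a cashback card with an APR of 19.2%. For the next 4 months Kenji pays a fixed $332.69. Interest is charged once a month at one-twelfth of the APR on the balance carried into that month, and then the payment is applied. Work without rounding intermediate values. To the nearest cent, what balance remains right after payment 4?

Monthly rate r = 19.2%/12 = 1.6% = 0.016.
Each month: B ← B·(1+r) − $332.69.
Month 1: interest $131.06; balance after payment $7,989.73.
Month 2: interest $127.84; balance after payment $7,784.88.
Month 3: interest $124.56; balance after payment $7,576.75.
Month 4: interest $121.23; balance after payment $7,365.28.

$7,365.28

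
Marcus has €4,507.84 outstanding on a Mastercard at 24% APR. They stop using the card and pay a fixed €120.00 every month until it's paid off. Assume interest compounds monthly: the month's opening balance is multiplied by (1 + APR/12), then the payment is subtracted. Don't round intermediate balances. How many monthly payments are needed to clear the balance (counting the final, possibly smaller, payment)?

Monthly rate r = 24%/12 = 2% = 0.02.
Recurrence: B ← B·(1+r) − €120.00.
Month 1: interest €90.16; balance after payment €4,478.00.
Month 2: interest €89.56; balance after payment €4,447.56.
Closed form: n = −ln(1 − rB₀/P)/ln(1+r) = −ln(0.24869)/ln(1.02) ≈ 70.270, so the balance reaches zero during payment 71.

71 payments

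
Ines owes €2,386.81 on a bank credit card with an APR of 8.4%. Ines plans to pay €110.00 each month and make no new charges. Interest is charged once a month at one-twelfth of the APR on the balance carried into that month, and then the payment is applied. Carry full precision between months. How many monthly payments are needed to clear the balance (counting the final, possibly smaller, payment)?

24 months

Monthly rate r = 8.4%/12 = 0.7% = 0.007.
Recurrence: B ← B·(1+r) − €110.00.
Month 1: interest €16.71; balance after payment €2,293.52.
Month 2: interest €16.05; balance after payment €2,199.57.
Closed form: n = −ln(1 − rB₀/P)/ln(1+r) = −ln(0.84811)/ln(1.007) ≈ 23.617, so the balance reaches zero during payment 24.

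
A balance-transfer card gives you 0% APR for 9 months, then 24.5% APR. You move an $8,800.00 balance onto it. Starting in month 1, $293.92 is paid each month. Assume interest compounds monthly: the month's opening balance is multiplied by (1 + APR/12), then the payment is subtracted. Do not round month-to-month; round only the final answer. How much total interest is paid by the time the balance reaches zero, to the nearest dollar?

$1,958

Promo months 1–9 at r₀ = 0%/12 = 0; months 10+ at r₁ = 24.5%/12 = 0.0204167.
After month 9 (no interest yet): B = $8,800.00 − 9·$293.92 = $6,154.72.
Then at r₁ with $293.92/mo: n₂ = −ln(1 − r₁·B/P)/ln(1+r₁) ≈ 27.60 → 28 more payments.
Total paid = 36·$293.92 + $176.57 = $10,757.69; interest = $10,757.69 − $8,800.00 = $1,957.69.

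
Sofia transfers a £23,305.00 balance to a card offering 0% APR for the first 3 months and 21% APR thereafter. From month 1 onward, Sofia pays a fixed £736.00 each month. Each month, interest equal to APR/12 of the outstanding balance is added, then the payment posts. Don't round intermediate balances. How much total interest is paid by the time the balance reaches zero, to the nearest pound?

Promo months 1–3 at r₀ = 0%/12 = 0; months 4+ at r₁ = 21%/12 = 0.0175.
After month 3 (no interest yet): B = £23,305.00 − 3·£736.00 = £21,097.00.
Then at r₁ with £736.00/mo: n₂ = −ln(1 − r₁·B/P)/ln(1+r₁) ≈ 40.14 → 41 more payments.
Total paid = 43·£736.00 + £105.19 = £31,753.19; interest = £31,753.19 − £23,305.00 = £8,448.19.

£8,448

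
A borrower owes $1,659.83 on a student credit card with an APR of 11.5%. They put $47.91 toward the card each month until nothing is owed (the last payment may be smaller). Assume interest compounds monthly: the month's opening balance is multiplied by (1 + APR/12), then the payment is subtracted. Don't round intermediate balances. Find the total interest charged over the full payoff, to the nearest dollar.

$367

Monthly rate r = 11.5%/12 = 0.958333% = 0.00958333.
Payoff takes n = ⌈−ln(1 − rB₀/P)/ln(1+r)⌉ = ⌈42.304⌉ = 43 payments; the last is $14.62.
Total paid = 42·$47.91 + $14.62 = $2,026.84.
Total interest = total paid − principal = $2,026.84 − $1,659.83 = $367.01.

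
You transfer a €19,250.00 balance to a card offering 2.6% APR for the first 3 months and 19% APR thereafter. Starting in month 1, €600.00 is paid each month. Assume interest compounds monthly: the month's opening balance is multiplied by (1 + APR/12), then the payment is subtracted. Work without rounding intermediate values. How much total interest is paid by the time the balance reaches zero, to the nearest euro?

Promo months 1–3 at r₀ = 2.6%/12 = 0.00216667; months 4+ at r₁ = 19%/12 = 0.0158333.
After month 3: iterate B ← B·(1+r₀) − €600.00 for 3 months → €17,571.49.
Then at r₁ with €600.00/mo: n₂ = −ln(1 − r₁·B/P)/ln(1+r₁) ≈ 39.66 → 40 more payments.
Total paid = 42·€600.00 + €397.68 = €25,597.68; interest = €25,597.68 − €19,250.00 = €6,347.68.

€6,348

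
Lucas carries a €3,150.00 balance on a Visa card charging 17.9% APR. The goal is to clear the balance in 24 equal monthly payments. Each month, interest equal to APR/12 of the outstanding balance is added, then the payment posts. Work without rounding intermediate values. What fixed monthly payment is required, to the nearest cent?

€157.11

Monthly rate r = 17.9%/12 = 1.49167% = 0.0149167.
Level-payment amortization: P = B₀·r / (1 − (1+r)^(−n)) = 3150.00·0.0149167 / (1 − 1.01492^(−24)).
Denominator 1 − (1+r)^(−24) = 0.299076253.
P = 46.9875 / 0.299076253 ≈ 157.11.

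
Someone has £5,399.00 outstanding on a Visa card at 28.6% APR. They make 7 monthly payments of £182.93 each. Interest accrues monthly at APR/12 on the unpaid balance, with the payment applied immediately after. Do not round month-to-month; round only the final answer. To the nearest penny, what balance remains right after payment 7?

£4,990.96

Monthly rate r = 28.6%/12 = 2.38333% = 0.0238333.
Each month: B ← B·(1+r) − £182.93.
Month 1: interest £128.68; balance after payment £5,344.75.
Month 2: interest £127.38; balance after payment £5,289.20.
Month 3: interest £126.06; balance after payment £5,232.33.
Month 4: interest £124.70; balance after payment £5,174.10.
Month 5: interest £123.32; balance after payment £5,114.49.
Month 6: interest £121.90; balance after payment £5,053.45.
Month 7: interest £120.44; balance after payment £4,990.96.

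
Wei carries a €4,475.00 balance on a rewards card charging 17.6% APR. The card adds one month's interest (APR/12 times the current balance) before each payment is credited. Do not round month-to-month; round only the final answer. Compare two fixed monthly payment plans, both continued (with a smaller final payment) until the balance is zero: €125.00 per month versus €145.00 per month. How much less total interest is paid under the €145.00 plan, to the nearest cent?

€390.48

Monthly rate r = 17.6%/12 = 1.46667% = 0.0146667.
At €125.00/mo: n = ⌈−ln(1 − rB₀/P)/ln(1+r)⌉ = 52 payments (last €17.39); total interest = total paid − €4,475.00 = €1,917.39.
At €145.00/mo: 42 payments (last €56.91); total interest €1,526.91.
Interest saved = €1,917.39 − €1,526.91 = €390.48.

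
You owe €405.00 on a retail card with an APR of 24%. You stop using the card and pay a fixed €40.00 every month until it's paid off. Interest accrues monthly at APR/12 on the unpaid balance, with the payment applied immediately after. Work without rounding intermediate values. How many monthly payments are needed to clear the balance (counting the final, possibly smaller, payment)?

Monthly rate r = 24%/12 = 2% = 0.02.
Recurrence: B ← B·(1+r) − €40.00.
Month 1: interest €8.10; balance after payment €373.10.
Month 2: interest €7.46; balance after payment €340.56.
Closed form: n = −ln(1 − rB₀/P)/ln(1+r) = −ln(0.7975)/ln(1.02) ≈ 11.426, so the balance reaches zero during payment 12.

12 payments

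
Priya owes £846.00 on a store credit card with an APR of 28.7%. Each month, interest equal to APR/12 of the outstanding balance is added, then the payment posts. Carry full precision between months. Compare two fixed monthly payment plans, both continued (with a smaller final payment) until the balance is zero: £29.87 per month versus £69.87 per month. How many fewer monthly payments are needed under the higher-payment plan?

33 fewer payments

Monthly rate r = 28.7%/12 = 2.39167% = 0.0239167.
At £29.87/mo: n = ⌈−ln(1 − rB₀/P)/ln(1+r)⌉ = 48 payments (last £25.88); total interest = total paid − £846.00 = £583.77.
At £69.87/mo: 15 payments (last £32.78); total interest £164.96.
Payments saved = 48 − 15 = 33.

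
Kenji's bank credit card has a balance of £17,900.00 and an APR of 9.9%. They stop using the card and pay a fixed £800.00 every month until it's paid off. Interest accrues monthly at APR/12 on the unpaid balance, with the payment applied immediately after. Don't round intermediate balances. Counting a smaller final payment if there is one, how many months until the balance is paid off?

Monthly rate r = 9.9%/12 = 0.825% = 0.00825.
Recurrence: B ← B·(1+r) − £800.00.
Month 1: interest £147.68; balance after payment £17,247.67.
Month 2: interest £142.29; balance after payment £16,589.97.
Closed form: n = −ln(1 − rB₀/P)/ln(1+r) = −ln(0.81541)/ln(1.00825) ≈ 24.838, so the balance reaches zero during payment 25.

25 payments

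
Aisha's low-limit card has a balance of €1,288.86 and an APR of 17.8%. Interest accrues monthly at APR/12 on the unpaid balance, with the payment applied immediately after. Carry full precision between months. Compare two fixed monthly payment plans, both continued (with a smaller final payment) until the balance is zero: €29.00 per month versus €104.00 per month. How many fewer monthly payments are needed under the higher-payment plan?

60 fewer payments

Monthly rate r = 17.8%/12 = 1.48333% = 0.0148333.
At €29.00/mo: n = ⌈−ln(1 − rB₀/P)/ln(1+r)⌉ = 74 payments (last €3.39); total interest = total paid − €1,288.86 = €831.53.
At €104.00/mo: 14 payments (last €82.85); total interest €145.99.
Payments saved = 74 − 14 = 60.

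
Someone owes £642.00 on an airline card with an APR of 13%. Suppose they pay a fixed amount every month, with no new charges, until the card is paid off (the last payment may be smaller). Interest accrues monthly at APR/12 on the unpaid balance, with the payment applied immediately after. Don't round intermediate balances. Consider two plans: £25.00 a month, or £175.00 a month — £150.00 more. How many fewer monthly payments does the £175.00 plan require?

27 fewer payments

Monthly rate r = 13%/12 = 1.08333% = 0.0108333.
At £25.00/mo: n = ⌈−ln(1 − rB₀/P)/ln(1+r)⌉ = 31 payments (last £6.42); total interest = total paid − £642.00 = £114.42.
At £175.00/mo: 4 payments (last £133.82); total interest £16.82.
Payments saved = 31 − 4 = 27.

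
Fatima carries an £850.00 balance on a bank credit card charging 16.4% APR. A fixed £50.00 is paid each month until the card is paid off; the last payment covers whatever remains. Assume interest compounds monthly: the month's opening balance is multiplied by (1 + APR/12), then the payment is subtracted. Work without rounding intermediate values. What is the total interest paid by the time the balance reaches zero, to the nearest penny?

£124.00

Monthly rate r = 16.4%/12 = 1.36667% = 0.0136667.
Payoff takes n = ⌈−ln(1 − rB₀/P)/ln(1+r)⌉ = ⌈19.478⌉ = 20 payments; the last is £24.00.
Total paid = 19·£50.00 + £24.00 = £974.00.
Total interest = total paid − principal = £974.00 − £850.00 = £124.00.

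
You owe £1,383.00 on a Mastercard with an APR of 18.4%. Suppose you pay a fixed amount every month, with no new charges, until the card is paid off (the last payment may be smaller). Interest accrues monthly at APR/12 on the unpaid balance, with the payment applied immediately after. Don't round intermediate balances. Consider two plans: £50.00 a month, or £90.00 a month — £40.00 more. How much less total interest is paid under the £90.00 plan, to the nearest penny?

£224.04

Monthly rate r = 18.4%/12 = 1.53333% = 0.0153333.
At £50.00/mo: n = ⌈−ln(1 − rB₀/P)/ln(1+r)⌉ = 37 payments (last £13.37); total interest = total paid − £1,383.00 = £430.37.
At £90.00/mo: 18 payments (last £59.33); total interest £206.33.
Interest saved = £430.37 − £206.33 = £224.04.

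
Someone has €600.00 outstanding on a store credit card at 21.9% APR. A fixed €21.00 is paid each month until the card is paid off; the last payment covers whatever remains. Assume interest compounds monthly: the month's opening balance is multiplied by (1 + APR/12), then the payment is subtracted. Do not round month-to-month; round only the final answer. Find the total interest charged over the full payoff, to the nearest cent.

€255.75

Monthly rate r = 21.9%/12 = 1.825% = 0.01825.
Payoff takes n = ⌈−ln(1 − rB₀/P)/ln(1+r)⌉ = ⌈40.748⌉ = 41 payments; the last is €15.75.
Total paid = 40·€21.00 + €15.75 = €855.75.
Total interest = total paid − principal = €855.75 − €600.00 = €255.75.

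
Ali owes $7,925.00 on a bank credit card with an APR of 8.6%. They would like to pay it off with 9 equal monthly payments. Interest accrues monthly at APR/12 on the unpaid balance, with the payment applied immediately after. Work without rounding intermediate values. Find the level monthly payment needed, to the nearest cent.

Monthly rate r = 8.6%/12 = 0.716667% = 0.00716667.
Level-payment amortization: P = B₀·r / (1 − (1+r)^(−n)) = 7925.00·0.00716667 / (1 − 1.00717^(−9)).
Denominator 1 − (1+r)^(−9) = 0.0622482027.
P = 56.7958 / 0.0622482027 ≈ 912.41.

$912.41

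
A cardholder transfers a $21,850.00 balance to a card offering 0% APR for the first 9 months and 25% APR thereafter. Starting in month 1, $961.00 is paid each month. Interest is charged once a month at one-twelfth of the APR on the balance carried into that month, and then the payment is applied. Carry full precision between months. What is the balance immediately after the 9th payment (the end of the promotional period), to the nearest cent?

Promo months 1–9 at r₀ = 0%/12 = 0; months 10+ at r₁ = 25%/12 = 0.0208333.
After month 9 (no interest yet): B = $21,850.00 − 9·$961.00 = $13,201.00.

$13,201.00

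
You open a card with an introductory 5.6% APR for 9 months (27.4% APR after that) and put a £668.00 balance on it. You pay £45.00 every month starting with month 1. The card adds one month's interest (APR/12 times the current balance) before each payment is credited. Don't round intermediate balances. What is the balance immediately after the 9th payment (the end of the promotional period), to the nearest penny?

£283.94

Promo months 1–9 at r₀ = 5.6%/12 = 0.00466667; months 10+ at r₁ = 27.4%/12 = 0.0228333.
After month 9: iterate B ← B·(1+r₀) − £45.00 for 9 months → £283.94.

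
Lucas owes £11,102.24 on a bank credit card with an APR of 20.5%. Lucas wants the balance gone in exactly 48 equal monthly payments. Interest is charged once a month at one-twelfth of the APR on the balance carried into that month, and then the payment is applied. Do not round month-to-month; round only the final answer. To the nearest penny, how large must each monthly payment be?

Monthly rate r = 20.5%/12 = 1.70833% = 0.0170833.
Level-payment amortization: P = B₀·r / (1 − (1+r)^(−n)) = 11102.24·0.0170833 / (1 − 1.01708^(−48)).
Denominator 1 − (1+r)^(−48) = 0.556507592.
P = 189.663 / 0.556507592 ≈ 340.81.

£340.81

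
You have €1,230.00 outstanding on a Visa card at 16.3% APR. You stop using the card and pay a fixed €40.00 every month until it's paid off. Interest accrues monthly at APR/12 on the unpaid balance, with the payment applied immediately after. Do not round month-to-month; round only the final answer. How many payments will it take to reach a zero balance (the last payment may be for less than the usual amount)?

41 payments

Monthly rate r = 16.3%/12 = 1.35833% = 0.0135833.
Recurrence: B ← B·(1+r) − €40.00.
Month 1: interest €16.71; balance after payment €1,206.71.
Month 2: interest €16.39; balance after payment €1,183.10.
Closed form: n = −ln(1 − rB₀/P)/ln(1+r) = −ln(0.58231)/ln(1.01358) ≈ 40.079, so the balance reaches zero during payment 41.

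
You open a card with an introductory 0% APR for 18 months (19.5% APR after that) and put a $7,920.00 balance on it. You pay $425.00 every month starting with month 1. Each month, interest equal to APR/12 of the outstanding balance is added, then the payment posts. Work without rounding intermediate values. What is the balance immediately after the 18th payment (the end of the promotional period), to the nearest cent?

$270.00

Promo months 1–18 at r₀ = 0%/12 = 0; months 19+ at r₁ = 19.5%/12 = 0.01625.
After month 18 (no interest yet): B = $7,920.00 − 18·$425.00 = $270.00.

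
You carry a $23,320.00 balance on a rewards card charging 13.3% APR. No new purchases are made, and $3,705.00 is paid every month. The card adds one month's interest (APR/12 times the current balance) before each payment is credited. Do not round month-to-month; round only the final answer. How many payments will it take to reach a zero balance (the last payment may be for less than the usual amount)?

7 months

Monthly rate r = 13.3%/12 = 1.10833% = 0.0110833.
Recurrence: B ← B·(1+r) − $3,705.00.
Month 1: interest $258.46; balance after payment $19,873.46.
Month 2: interest $220.26; balance after payment $16,388.73.
Closed form: n = −ln(1 − rB₀/P)/ln(1+r) = −ln(0.93024)/ln(1.01108) ≈ 6.561, so the balance reaches zero during payment 7.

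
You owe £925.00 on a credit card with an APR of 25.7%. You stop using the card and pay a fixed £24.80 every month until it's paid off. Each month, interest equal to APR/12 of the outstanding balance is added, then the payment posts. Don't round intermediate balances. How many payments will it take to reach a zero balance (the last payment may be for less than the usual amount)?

76 payments

Monthly rate r = 25.7%/12 = 2.14167% = 0.0214167.
Recurrence: B ← B·(1+r) − £24.80.
Month 1: interest £19.81; balance after payment £920.01.
Month 2: interest £19.70; balance after payment £914.91.
Closed form: n = −ln(1 − rB₀/P)/ln(1+r) = −ln(0.20119)/ln(1.02142) ≈ 75.670, so the balance reaches zero during payment 76.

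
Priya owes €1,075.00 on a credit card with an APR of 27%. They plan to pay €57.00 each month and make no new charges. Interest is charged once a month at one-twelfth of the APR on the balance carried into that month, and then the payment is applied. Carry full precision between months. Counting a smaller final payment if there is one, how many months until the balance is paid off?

25 months

Monthly rate r = 27%/12 = 2.25% = 0.0225.
Recurrence: B ← B·(1+r) − €57.00.
Month 1: interest €24.19; balance after payment €1,042.19.
Month 2: interest €23.45; balance after payment €1,008.64.
Closed form: n = −ln(1 − rB₀/P)/ln(1+r) = −ln(0.57566)/ln(1.0225) ≈ 24.819, so the balance reaches zero during payment 25.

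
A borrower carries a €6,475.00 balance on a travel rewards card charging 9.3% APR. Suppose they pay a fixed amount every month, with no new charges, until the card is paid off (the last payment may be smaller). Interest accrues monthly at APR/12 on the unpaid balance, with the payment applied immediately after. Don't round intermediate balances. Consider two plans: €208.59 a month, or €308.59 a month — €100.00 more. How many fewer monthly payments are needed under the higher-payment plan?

Monthly rate r = 9.3%/12 = 0.775% = 0.00775.
At €208.59/mo: n = ⌈−ln(1 − rB₀/P)/ln(1+r)⌉ = 36 payments (last €134.94); total interest = total paid − €6,475.00 = €960.59.
At €308.59/mo: 23 payments (last €304.93); total interest €618.91.
Payments saved = 36 − 23 = 13.

13 fewer payments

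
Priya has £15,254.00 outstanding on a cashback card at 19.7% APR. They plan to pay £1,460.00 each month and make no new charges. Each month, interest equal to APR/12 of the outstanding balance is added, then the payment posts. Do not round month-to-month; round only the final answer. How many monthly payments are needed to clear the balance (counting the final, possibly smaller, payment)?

Monthly rate r = 19.7%/12 = 1.64167% = 0.0164167.
Recurrence: B ← B·(1+r) − £1,460.00.
Month 1: interest £250.42; balance after payment £14,044.42.
Month 2: interest £230.56; balance after payment £12,814.98.
Closed form: n = −ln(1 − rB₀/P)/ln(1+r) = −ln(0.82848)/ln(1.01642) ≈ 11.556, so the balance reaches zero during payment 12.

12 payments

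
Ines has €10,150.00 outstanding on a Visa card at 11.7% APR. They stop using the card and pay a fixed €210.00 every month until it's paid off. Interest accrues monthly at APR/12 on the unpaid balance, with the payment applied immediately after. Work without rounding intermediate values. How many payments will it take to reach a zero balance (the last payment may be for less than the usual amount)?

Monthly rate r = 11.7%/12 = 0.975% = 0.00975.
Recurrence: B ← B·(1+r) − €210.00.
Month 1: interest €98.96; balance after payment €10,038.96.
Month 2: interest €97.88; balance after payment €9,926.84.
Closed form: n = −ln(1 − rB₀/P)/ln(1+r) = −ln(0.52875)/ln(1.00975) ≈ 65.676, so the balance reaches zero during payment 66.

66 payments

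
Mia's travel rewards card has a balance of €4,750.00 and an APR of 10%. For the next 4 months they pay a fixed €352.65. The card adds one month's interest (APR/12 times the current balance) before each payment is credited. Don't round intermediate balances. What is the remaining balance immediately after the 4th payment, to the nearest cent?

Monthly rate r = 10%/12 = 0.833333% = 0.00833333.
Each month: B ← B·(1+r) − €352.65.
Month 1: interest €39.58; balance after payment €4,436.93.
Month 2: interest €36.97; balance after payment €4,121.26.
Month 3: interest €34.34; balance after payment €3,802.95.
Month 4: interest €31.69; balance after payment €3,481.99.

€3,481.99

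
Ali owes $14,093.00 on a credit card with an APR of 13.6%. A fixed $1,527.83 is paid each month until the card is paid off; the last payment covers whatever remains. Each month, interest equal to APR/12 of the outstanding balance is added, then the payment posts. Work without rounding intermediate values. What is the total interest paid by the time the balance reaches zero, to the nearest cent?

$877.96

Monthly rate r = 13.6%/12 = 1.13333% = 0.0113333.
Payoff takes n = ⌈−ln(1 − rB₀/P)/ln(1+r)⌉ = ⌈9.798⌉ = 10 payments; the last is $1,220.49.
Total paid = 9·$1,527.83 + $1,220.49 = $14,970.96.
Total interest = total paid − principal = $14,970.96 − $14,093.00 = $877.96.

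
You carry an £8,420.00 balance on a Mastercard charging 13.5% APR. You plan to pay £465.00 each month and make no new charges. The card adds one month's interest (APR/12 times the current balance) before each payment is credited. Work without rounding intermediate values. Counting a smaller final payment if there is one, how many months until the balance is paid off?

Monthly rate r = 13.5%/12 = 1.125% = 0.01125.
Recurrence: B ← B·(1+r) − £465.00.
Month 1: interest £94.72; balance after payment £8,049.73.
Month 2: interest £90.56; balance after payment £7,675.28.
Closed form: n = −ln(1 − rB₀/P)/ln(1+r) = −ln(0.79629)/ln(1.01125) ≈ 20.362, so the balance reaches zero during payment 21.

21 months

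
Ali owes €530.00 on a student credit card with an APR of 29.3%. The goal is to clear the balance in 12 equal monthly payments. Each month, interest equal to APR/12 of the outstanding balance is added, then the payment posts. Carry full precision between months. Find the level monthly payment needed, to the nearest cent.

Monthly rate r = 29.3%/12 = 2.44167% = 0.0244167.
Level-payment amortization: P = B₀·r / (1 − (1+r)^(−n)) = 530.00·0.0244167 / (1 − 1.02442^(−12)).
Denominator 1 − (1+r)^(−12) = 0.251347338.
P = 12.9408 / 0.251347338 ≈ 51.49.

€51.49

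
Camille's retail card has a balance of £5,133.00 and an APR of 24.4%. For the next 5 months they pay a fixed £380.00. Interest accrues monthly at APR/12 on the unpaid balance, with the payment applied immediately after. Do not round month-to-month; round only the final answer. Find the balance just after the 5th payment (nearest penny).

Monthly rate r = 24.4%/12 = 2.03333% = 0.0203333.
Each month: B ← B·(1+r) − £380.00.
Month 1: interest £104.37; balance after payment £4,857.37.
Month 2: interest £98.77; balance after payment £4,576.14.
Month 3: interest £93.05; balance after payment £4,289.19.
Month 4: interest £87.21; balance after payment £3,996.40.
Month 5: interest £81.26; balance after payment £3,697.66.

£3,697.66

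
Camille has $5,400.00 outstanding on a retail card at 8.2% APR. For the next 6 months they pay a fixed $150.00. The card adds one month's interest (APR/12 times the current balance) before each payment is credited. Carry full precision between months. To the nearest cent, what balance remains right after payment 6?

$4,709.70

Monthly rate r = 8.2%/12 = 0.683333% = 0.00683333.
Each month: B ← B·(1+r) − $150.00.
Month 1: interest $36.90; balance after payment $5,286.90.
Month 2: interest $36.13; balance after payment $5,173.03.
Month 3: interest $35.35; balance after payment $5,058.38.
Month 4: interest $34.57; balance after payment $4,942.94.
Month 5: interest $33.78; balance after payment $4,826.72.
Month 6: interest $32.98; balance after payment $4,709.70.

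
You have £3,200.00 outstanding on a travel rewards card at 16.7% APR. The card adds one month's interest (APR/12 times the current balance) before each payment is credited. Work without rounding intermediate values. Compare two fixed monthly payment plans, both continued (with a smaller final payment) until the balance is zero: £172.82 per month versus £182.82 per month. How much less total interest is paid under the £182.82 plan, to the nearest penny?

£33.30

Monthly rate r = 16.7%/12 = 1.39167% = 0.0139167.
At £172.82/mo: n = ⌈−ln(1 − rB₀/P)/ln(1+r)⌉ = 22 payments (last £97.18); total interest = total paid − £3,200.00 = £526.40.
At £182.82/mo: 21 payments (last £36.70); total interest £493.10.
Interest saved = £526.40 − £493.10 = £33.30.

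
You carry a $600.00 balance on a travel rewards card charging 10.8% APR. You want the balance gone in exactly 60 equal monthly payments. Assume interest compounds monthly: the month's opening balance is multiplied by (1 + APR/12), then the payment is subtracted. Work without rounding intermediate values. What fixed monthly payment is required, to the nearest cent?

Monthly rate r = 10.8%/12 = 0.9% = 0.009.
Level-payment amortization: P = B₀·r / (1 − (1+r)^(−n)) = 600.00·0.009 / (1 − 1.009^(−60)).
Denominator 1 − (1+r)^(−60) = 0.415842407.
P = 5.4 / 0.415842407 ≈ 12.99.

$12.99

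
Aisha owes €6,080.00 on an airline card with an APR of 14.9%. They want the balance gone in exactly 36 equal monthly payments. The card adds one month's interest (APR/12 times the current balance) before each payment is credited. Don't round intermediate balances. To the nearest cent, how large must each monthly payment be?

€210.47

Monthly rate r = 14.9%/12 = 1.24167% = 0.0124167.
Level-payment amortization: P = B₀·r / (1 − (1+r)^(−n)) = 6080.00·0.0124167 / (1 − 1.01242^(−36)).
Denominator 1 − (1+r)^(−36) = 0.358693409.
P = 75.4933 / 0.358693409 ≈ 210.47.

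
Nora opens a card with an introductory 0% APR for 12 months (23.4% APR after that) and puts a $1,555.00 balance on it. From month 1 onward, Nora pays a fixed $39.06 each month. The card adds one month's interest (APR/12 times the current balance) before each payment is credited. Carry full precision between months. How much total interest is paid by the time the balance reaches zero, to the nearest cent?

$494.54

Promo months 1–12 at r₀ = 0%/12 = 0; months 13+ at r₁ = 23.4%/12 = 0.0195.
After month 12 (no interest yet): B = $1,555.00 − 12·$39.06 = $1,086.28.
Then at r₁ with $39.06/mo: n₂ = −ln(1 − r₁·B/P)/ln(1+r₁) ≈ 40.47 → 41 more payments.
Total paid = 52·$39.06 + $18.42 = $2,049.54; interest = $2,049.54 − $1,555.00 = $494.54.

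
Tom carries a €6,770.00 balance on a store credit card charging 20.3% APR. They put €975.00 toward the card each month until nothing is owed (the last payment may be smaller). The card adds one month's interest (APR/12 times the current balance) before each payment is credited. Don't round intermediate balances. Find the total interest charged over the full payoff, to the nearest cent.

€494.54

Monthly rate r = 20.3%/12 = 1.69167% = 0.0169167.
Payoff takes n = ⌈−ln(1 − rB₀/P)/ln(1+r)⌉ = ⌈7.449⌉ = 8 payments; the last is €439.54.
Total paid = 7·€975.00 + €439.54 = €7,264.54.
Total interest = total paid − principal = €7,264.54 − €6,770.00 = €494.54.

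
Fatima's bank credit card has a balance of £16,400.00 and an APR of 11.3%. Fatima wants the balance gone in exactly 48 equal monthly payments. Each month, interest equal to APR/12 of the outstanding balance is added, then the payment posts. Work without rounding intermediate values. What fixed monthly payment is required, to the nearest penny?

Monthly rate r = 11.3%/12 = 0.941667% = 0.00941667.
Level-payment amortization: P = B₀·r / (1 − (1+r)^(−n)) = 16400.00·0.00941667 / (1 − 1.00942^(−48)).
Denominator 1 − (1+r)^(−48) = 0.362298581.
P = 154.433 / 0.362298581 ≈ 426.26.

£426.26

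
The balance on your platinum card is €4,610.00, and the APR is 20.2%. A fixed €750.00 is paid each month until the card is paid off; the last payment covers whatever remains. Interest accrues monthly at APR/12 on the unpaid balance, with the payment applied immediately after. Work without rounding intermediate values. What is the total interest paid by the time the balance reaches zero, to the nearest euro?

Monthly rate r = 20.2%/12 = 1.68333% = 0.0168333.
Payoff takes n = ⌈−ln(1 − rB₀/P)/ln(1+r)⌉ = ⌈6.543⌉ = 7 payments; the last is €408.74.
Total paid = 6·€750.00 + €408.74 = €4,908.74.
Total interest = total paid − principal = €4,908.74 − €4,610.00 = €298.74.

€299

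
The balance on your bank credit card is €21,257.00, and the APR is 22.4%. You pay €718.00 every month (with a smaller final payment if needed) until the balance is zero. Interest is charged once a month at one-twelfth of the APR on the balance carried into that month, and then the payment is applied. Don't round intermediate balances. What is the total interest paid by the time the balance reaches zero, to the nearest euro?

Monthly rate r = 22.4%/12 = 1.86667% = 0.0186667.
Payoff takes n = ⌈−ln(1 − rB₀/P)/ln(1+r)⌉ = ⌈43.494⌉ = 44 payments; the last is €356.12.
Total paid = 43·€718.00 + €356.12 = €31,230.12.
Total interest = total paid − principal = €31,230.12 − €21,257.00 = €9,973.12.

€9,973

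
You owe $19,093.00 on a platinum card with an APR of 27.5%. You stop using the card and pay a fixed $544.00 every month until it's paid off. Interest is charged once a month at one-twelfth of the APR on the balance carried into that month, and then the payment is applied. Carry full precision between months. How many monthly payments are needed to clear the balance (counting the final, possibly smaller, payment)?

Monthly rate r = 27.5%/12 = 2.29167% = 0.0229167.
Recurrence: B ← B·(1+r) − $544.00.
Month 1: interest $437.55; balance after payment $18,986.55.
Month 2: interest $435.11; balance after payment $18,877.66.
Closed form: n = −ln(1 − rB₀/P)/ln(1+r) = −ln(0.19568)/ln(1.02292) ≈ 71.995, so the balance reaches zero during payment 72.

72 months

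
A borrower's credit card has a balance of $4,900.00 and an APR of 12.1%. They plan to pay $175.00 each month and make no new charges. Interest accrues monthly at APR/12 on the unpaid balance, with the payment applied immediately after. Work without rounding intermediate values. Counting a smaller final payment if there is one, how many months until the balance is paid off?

34 months

Monthly rate r = 12.1%/12 = 1.00833% = 0.0100833.
Recurrence: B ← B·(1+r) − $175.00.
Month 1: interest $49.41; balance after payment $4,774.41.
Month 2: interest $48.14; balance after payment $4,647.55.
Closed form: n = −ln(1 − rB₀/P)/ln(1+r) = −ln(0.71767)/ln(1.01008) ≈ 33.066, so the balance reaches zero during payment 34.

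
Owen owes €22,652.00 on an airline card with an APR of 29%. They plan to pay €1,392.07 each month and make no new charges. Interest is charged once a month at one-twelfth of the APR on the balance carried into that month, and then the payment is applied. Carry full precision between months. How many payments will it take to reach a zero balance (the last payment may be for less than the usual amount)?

Monthly rate r = 29%/12 = 2.41667% = 0.0241667.
Recurrence: B ← B·(1+r) − €1,392.07.
Month 1: interest €547.42; balance after payment €21,807.35.
Month 2: interest €527.01; balance after payment €20,942.29.
Closed form: n = −ln(1 − rB₀/P)/ln(1+r) = −ln(0.60676)/ln(1.02417) ≈ 20.923, so the balance reaches zero during payment 21.

21 payments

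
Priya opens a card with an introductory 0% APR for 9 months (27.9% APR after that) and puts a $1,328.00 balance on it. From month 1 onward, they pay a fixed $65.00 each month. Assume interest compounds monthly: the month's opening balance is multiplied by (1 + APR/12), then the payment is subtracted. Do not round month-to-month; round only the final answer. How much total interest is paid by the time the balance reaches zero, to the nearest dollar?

$131

Promo months 1–9 at r₀ = 0%/12 = 0; months 10+ at r₁ = 27.9%/12 = 0.02325.
After month 9 (no interest yet): B = $1,328.00 − 9·$65.00 = $743.00.
Then at r₁ with $65.00/mo: n₂ = −ln(1 − r₁·B/P)/ln(1+r₁) ≈ 13.44 → 14 more payments.
Total paid = 22·$65.00 + $28.85 = $1,458.85; interest = $1,458.85 − $1,328.00 = $130.85.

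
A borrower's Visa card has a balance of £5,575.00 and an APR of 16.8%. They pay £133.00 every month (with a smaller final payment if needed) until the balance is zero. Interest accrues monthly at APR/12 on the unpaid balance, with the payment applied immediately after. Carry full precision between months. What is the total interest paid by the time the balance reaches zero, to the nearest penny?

£2,881.16

Monthly rate r = 16.8%/12 = 1.4% = 0.014.
Payoff takes n = ⌈−ln(1 − rB₀/P)/ln(1+r)⌉ = ⌈63.578⌉ = 64 payments; the last is £77.16.
Total paid = 63·£133.00 + £77.16 = £8,456.16.
Total interest = total paid − principal = £8,456.16 − £5,575.00 = £2,881.16.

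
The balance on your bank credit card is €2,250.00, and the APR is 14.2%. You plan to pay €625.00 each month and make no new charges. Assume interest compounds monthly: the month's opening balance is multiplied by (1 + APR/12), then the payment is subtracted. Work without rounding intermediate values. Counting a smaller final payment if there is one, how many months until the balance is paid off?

4 months

Monthly rate r = 14.2%/12 = 1.18333% = 0.0118333.
Recurrence: B ← B·(1+r) − €625.00.
Month 1: interest €26.62; balance after payment €1,651.62.
Month 2: interest €19.54; balance after payment €1,046.17.
Month 3: interest €12.38; balance after payment €433.55.
Month 4: interest €5.13; balance after payment €0.00.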